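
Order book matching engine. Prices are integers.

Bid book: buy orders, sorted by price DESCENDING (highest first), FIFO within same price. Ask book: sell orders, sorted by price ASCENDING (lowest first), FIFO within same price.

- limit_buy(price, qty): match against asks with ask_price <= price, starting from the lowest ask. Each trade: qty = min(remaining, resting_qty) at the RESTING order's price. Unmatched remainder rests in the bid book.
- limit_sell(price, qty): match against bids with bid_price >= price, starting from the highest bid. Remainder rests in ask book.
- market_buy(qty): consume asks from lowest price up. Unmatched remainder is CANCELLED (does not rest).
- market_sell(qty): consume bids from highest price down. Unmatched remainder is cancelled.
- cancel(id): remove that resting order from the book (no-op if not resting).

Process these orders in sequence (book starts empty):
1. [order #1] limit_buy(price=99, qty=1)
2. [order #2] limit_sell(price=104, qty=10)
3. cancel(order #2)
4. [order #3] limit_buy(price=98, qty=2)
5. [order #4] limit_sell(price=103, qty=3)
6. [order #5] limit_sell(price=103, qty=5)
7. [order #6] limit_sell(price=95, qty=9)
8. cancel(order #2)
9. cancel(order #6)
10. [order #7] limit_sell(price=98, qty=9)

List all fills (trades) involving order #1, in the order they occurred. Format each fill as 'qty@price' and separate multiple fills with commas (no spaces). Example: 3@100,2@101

Answer: 1@99

Derivation:
After op 1 [order #1] limit_buy(price=99, qty=1): fills=none; bids=[#1:1@99] asks=[-]
After op 2 [order #2] limit_sell(price=104, qty=10): fills=none; bids=[#1:1@99] asks=[#2:10@104]
After op 3 cancel(order #2): fills=none; bids=[#1:1@99] asks=[-]
After op 4 [order #3] limit_buy(price=98, qty=2): fills=none; bids=[#1:1@99 #3:2@98] asks=[-]
After op 5 [order #4] limit_sell(price=103, qty=3): fills=none; bids=[#1:1@99 #3:2@98] asks=[#4:3@103]
After op 6 [order #5] limit_sell(price=103, qty=5): fills=none; bids=[#1:1@99 #3:2@98] asks=[#4:3@103 #5:5@103]
After op 7 [order #6] limit_sell(price=95, qty=9): fills=#1x#6:1@99 #3x#6:2@98; bids=[-] asks=[#6:6@95 #4:3@103 #5:5@103]
After op 8 cancel(order #2): fills=none; bids=[-] asks=[#6:6@95 #4:3@103 #5:5@103]
After op 9 cancel(order #6): fills=none; bids=[-] asks=[#4:3@103 #5:5@103]
After op 10 [order #7] limit_sell(price=98, qty=9): fills=none; bids=[-] asks=[#7:9@98 #4:3@103 #5:5@103]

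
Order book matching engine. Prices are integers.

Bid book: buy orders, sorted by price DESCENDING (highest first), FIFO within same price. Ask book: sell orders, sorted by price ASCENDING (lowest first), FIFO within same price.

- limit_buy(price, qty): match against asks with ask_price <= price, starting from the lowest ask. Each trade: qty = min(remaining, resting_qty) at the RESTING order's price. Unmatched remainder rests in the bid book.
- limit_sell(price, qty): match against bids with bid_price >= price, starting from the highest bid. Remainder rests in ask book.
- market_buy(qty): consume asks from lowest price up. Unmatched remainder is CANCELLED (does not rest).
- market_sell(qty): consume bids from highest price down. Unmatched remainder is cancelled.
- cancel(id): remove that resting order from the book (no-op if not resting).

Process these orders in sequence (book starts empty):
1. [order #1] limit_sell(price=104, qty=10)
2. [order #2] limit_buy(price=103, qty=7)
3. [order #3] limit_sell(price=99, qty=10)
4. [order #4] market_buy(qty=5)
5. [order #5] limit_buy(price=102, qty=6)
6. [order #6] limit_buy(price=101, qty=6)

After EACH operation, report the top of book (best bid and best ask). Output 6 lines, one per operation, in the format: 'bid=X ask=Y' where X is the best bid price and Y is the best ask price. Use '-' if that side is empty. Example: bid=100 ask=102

Answer: bid=- ask=104
bid=103 ask=104
bid=- ask=99
bid=- ask=104
bid=102 ask=104
bid=102 ask=104

Derivation:
After op 1 [order #1] limit_sell(price=104, qty=10): fills=none; bids=[-] asks=[#1:10@104]
After op 2 [order #2] limit_buy(price=103, qty=7): fills=none; bids=[#2:7@103] asks=[#1:10@104]
After op 3 [order #3] limit_sell(price=99, qty=10): fills=#2x#3:7@103; bids=[-] asks=[#3:3@99 #1:10@104]
After op 4 [order #4] market_buy(qty=5): fills=#4x#3:3@99 #4x#1:2@104; bids=[-] asks=[#1:8@104]
After op 5 [order #5] limit_buy(price=102, qty=6): fills=none; bids=[#5:6@102] asks=[#1:8@104]
After op 6 [order #6] limit_buy(price=101, qty=6): fills=none; bids=[#5:6@102 #6:6@101] asks=[#1:8@104]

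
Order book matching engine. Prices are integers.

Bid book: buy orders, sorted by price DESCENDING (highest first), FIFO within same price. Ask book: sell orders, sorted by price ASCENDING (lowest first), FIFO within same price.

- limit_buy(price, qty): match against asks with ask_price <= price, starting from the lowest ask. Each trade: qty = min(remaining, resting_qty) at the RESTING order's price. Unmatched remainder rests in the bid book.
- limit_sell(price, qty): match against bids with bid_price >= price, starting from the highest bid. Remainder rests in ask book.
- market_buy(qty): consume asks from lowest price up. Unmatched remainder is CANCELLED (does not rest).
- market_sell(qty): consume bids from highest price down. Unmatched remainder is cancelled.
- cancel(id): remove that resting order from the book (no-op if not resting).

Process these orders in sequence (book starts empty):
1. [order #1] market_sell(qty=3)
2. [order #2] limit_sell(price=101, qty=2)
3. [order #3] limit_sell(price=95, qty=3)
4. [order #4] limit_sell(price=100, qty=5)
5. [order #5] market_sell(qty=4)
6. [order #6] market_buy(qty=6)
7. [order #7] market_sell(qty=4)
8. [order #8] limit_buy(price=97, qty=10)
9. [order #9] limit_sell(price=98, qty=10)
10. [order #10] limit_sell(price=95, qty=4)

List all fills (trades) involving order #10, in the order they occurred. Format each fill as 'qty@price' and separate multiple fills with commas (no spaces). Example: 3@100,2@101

After op 1 [order #1] market_sell(qty=3): fills=none; bids=[-] asks=[-]
After op 2 [order #2] limit_sell(price=101, qty=2): fills=none; bids=[-] asks=[#2:2@101]
After op 3 [order #3] limit_sell(price=95, qty=3): fills=none; bids=[-] asks=[#3:3@95 #2:2@101]
After op 4 [order #4] limit_sell(price=100, qty=5): fills=none; bids=[-] asks=[#3:3@95 #4:5@100 #2:2@101]
After op 5 [order #5] market_sell(qty=4): fills=none; bids=[-] asks=[#3:3@95 #4:5@100 #2:2@101]
After op 6 [order #6] market_buy(qty=6): fills=#6x#3:3@95 #6x#4:3@100; bids=[-] asks=[#4:2@100 #2:2@101]
After op 7 [order #7] market_sell(qty=4): fills=none; bids=[-] asks=[#4:2@100 #2:2@101]
After op 8 [order #8] limit_buy(price=97, qty=10): fills=none; bids=[#8:10@97] asks=[#4:2@100 #2:2@101]
After op 9 [order #9] limit_sell(price=98, qty=10): fills=none; bids=[#8:10@97] asks=[#9:10@98 #4:2@100 #2:2@101]
After op 10 [order #10] limit_sell(price=95, qty=4): fills=#8x#10:4@97; bids=[#8:6@97] asks=[#9:10@98 #4:2@100 #2:2@101]

Answer: 4@97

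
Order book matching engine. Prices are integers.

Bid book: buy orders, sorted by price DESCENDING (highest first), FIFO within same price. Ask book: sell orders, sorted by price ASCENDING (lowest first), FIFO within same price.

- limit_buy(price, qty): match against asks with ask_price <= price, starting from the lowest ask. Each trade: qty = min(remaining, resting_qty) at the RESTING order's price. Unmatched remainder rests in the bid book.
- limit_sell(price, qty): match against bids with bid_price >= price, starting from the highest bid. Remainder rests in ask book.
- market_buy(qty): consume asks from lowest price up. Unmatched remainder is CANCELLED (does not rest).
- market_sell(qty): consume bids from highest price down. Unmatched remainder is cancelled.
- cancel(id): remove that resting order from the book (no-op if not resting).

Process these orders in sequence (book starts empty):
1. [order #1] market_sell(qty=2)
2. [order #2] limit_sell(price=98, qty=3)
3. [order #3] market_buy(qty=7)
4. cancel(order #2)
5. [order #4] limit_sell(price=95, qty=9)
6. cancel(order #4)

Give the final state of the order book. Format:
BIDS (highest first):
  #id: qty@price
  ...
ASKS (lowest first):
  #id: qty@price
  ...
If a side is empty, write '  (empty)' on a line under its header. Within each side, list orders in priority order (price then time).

Answer: BIDS (highest first):
  (empty)
ASKS (lowest first):
  (empty)

Derivation:
After op 1 [order #1] market_sell(qty=2): fills=none; bids=[-] asks=[-]
After op 2 [order #2] limit_sell(price=98, qty=3): fills=none; bids=[-] asks=[#2:3@98]
After op 3 [order #3] market_buy(qty=7): fills=#3x#2:3@98; bids=[-] asks=[-]
After op 4 cancel(order #2): fills=none; bids=[-] asks=[-]
After op 5 [order #4] limit_sell(price=95, qty=9): fills=none; bids=[-] asks=[#4:9@95]
After op 6 cancel(order #4): fills=none; bids=[-] asks=[-]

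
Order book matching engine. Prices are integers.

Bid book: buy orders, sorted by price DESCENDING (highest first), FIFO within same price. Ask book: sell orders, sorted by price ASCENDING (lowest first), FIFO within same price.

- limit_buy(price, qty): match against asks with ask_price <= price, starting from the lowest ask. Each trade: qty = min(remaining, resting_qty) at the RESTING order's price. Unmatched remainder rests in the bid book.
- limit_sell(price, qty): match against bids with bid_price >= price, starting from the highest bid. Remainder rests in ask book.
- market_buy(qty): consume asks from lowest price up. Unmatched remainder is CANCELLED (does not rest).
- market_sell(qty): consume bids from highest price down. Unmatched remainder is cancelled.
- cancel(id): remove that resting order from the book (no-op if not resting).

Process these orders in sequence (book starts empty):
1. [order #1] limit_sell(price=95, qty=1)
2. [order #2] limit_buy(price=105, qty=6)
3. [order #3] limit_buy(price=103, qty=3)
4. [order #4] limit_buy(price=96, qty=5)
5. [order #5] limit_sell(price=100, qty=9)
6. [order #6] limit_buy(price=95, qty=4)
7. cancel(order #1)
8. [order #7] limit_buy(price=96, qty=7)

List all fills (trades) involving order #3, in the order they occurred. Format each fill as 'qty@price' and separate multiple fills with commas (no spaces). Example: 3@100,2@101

After op 1 [order #1] limit_sell(price=95, qty=1): fills=none; bids=[-] asks=[#1:1@95]
After op 2 [order #2] limit_buy(price=105, qty=6): fills=#2x#1:1@95; bids=[#2:5@105] asks=[-]
After op 3 [order #3] limit_buy(price=103, qty=3): fills=none; bids=[#2:5@105 #3:3@103] asks=[-]
After op 4 [order #4] limit_buy(price=96, qty=5): fills=none; bids=[#2:5@105 #3:3@103 #4:5@96] asks=[-]
After op 5 [order #5] limit_sell(price=100, qty=9): fills=#2x#5:5@105 #3x#5:3@103; bids=[#4:5@96] asks=[#5:1@100]
After op 6 [order #6] limit_buy(price=95, qty=4): fills=none; bids=[#4:5@96 #6:4@95] asks=[#5:1@100]
After op 7 cancel(order #1): fills=none; bids=[#4:5@96 #6:4@95] asks=[#5:1@100]
After op 8 [order #7] limit_buy(price=96, qty=7): fills=none; bids=[#4:5@96 #7:7@96 #6:4@95] asks=[#5:1@100]

Answer: 3@103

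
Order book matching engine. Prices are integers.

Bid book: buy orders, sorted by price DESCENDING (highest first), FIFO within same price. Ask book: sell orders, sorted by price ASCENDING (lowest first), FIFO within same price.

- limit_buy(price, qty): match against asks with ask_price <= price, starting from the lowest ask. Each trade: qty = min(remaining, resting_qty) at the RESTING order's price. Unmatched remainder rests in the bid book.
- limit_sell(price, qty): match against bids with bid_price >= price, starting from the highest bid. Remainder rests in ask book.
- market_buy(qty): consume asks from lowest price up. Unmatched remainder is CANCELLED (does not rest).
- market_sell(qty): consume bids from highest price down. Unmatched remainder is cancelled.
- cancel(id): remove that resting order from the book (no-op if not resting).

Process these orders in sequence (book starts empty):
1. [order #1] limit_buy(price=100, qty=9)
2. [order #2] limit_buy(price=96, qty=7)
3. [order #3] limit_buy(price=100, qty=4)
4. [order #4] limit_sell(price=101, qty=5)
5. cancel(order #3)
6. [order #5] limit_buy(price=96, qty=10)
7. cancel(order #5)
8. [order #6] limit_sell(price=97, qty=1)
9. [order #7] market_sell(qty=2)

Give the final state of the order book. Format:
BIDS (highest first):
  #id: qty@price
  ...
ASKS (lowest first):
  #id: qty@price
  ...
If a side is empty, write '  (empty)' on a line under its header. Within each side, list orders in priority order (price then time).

After op 1 [order #1] limit_buy(price=100, qty=9): fills=none; bids=[#1:9@100] asks=[-]
After op 2 [order #2] limit_buy(price=96, qty=7): fills=none; bids=[#1:9@100 #2:7@96] asks=[-]
After op 3 [order #3] limit_buy(price=100, qty=4): fills=none; bids=[#1:9@100 #3:4@100 #2:7@96] asks=[-]
After op 4 [order #4] limit_sell(price=101, qty=5): fills=none; bids=[#1:9@100 #3:4@100 #2:7@96] asks=[#4:5@101]
After op 5 cancel(order #3): fills=none; bids=[#1:9@100 #2:7@96] asks=[#4:5@101]
After op 6 [order #5] limit_buy(price=96, qty=10): fills=none; bids=[#1:9@100 #2:7@96 #5:10@96] asks=[#4:5@101]
After op 7 cancel(order #5): fills=none; bids=[#1:9@100 #2:7@96] asks=[#4:5@101]
After op 8 [order #6] limit_sell(price=97, qty=1): fills=#1x#6:1@100; bids=[#1:8@100 #2:7@96] asks=[#4:5@101]
After op 9 [order #7] market_sell(qty=2): fills=#1x#7:2@100; bids=[#1:6@100 #2:7@96] asks=[#4:5@101]

Answer: BIDS (highest first):
  #1: 6@100
  #2: 7@96
ASKS (lowest first):
  #4: 5@101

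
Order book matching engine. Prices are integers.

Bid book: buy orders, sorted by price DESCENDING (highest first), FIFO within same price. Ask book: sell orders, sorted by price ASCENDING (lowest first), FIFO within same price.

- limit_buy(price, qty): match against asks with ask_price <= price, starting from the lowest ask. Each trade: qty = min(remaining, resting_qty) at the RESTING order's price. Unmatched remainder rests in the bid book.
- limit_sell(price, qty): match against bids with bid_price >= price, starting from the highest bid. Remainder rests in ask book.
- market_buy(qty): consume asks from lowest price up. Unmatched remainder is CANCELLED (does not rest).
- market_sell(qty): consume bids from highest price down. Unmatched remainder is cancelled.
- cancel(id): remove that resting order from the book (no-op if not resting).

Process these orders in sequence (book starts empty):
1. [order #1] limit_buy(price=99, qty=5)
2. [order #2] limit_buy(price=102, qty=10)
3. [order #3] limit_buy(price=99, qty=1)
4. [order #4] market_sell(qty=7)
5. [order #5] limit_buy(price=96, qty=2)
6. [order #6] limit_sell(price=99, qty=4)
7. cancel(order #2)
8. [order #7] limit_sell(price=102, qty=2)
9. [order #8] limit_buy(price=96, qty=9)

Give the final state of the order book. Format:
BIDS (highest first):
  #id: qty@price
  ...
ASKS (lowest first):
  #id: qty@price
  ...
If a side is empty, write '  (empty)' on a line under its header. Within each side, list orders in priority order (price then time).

Answer: BIDS (highest first):
  #1: 4@99
  #3: 1@99
  #5: 2@96
  #8: 9@96
ASKS (lowest first):
  #7: 2@102

Derivation:
After op 1 [order #1] limit_buy(price=99, qty=5): fills=none; bids=[#1:5@99] asks=[-]
After op 2 [order #2] limit_buy(price=102, qty=10): fills=none; bids=[#2:10@102 #1:5@99] asks=[-]
After op 3 [order #3] limit_buy(price=99, qty=1): fills=none; bids=[#2:10@102 #1:5@99 #3:1@99] asks=[-]
After op 4 [order #4] market_sell(qty=7): fills=#2x#4:7@102; bids=[#2:3@102 #1:5@99 #3:1@99] asks=[-]
After op 5 [order #5] limit_buy(price=96, qty=2): fills=none; bids=[#2:3@102 #1:5@99 #3:1@99 #5:2@96] asks=[-]
After op 6 [order #6] limit_sell(price=99, qty=4): fills=#2x#6:3@102 #1x#6:1@99; bids=[#1:4@99 #3:1@99 #5:2@96] asks=[-]
After op 7 cancel(order #2): fills=none; bids=[#1:4@99 #3:1@99 #5:2@96] asks=[-]
After op 8 [order #7] limit_sell(price=102, qty=2): fills=none; bids=[#1:4@99 #3:1@99 #5:2@96] asks=[#7:2@102]
After op 9 [order #8] limit_buy(price=96, qty=9): fills=none; bids=[#1:4@99 #3:1@99 #5:2@96 #8:9@96] asks=[#7:2@102]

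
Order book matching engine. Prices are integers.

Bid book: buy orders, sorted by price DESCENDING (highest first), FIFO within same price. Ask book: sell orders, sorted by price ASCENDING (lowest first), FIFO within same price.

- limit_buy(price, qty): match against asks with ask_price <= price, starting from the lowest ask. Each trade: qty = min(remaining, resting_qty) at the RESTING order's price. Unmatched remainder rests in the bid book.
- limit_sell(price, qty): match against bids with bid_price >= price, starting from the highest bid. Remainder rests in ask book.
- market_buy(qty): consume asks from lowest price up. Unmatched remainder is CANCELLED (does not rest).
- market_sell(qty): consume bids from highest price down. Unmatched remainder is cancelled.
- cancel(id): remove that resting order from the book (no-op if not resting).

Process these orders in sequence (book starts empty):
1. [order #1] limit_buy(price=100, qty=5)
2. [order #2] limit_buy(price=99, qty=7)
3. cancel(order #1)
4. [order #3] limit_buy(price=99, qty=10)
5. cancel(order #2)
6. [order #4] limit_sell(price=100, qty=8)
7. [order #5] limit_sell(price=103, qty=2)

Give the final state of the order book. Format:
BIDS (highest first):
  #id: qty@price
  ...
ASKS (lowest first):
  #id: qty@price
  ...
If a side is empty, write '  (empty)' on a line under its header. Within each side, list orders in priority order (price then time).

Answer: BIDS (highest first):
  #3: 10@99
ASKS (lowest first):
  #4: 8@100
  #5: 2@103

Derivation:
After op 1 [order #1] limit_buy(price=100, qty=5): fills=none; bids=[#1:5@100] asks=[-]
After op 2 [order #2] limit_buy(price=99, qty=7): fills=none; bids=[#1:5@100 #2:7@99] asks=[-]
After op 3 cancel(order #1): fills=none; bids=[#2:7@99] asks=[-]
After op 4 [order #3] limit_buy(price=99, qty=10): fills=none; bids=[#2:7@99 #3:10@99] asks=[-]
After op 5 cancel(order #2): fills=none; bids=[#3:10@99] asks=[-]
After op 6 [order #4] limit_sell(price=100, qty=8): fills=none; bids=[#3:10@99] asks=[#4:8@100]
After op 7 [order #5] limit_sell(price=103, qty=2): fills=none; bids=[#3:10@99] asks=[#4:8@100 #5:2@103]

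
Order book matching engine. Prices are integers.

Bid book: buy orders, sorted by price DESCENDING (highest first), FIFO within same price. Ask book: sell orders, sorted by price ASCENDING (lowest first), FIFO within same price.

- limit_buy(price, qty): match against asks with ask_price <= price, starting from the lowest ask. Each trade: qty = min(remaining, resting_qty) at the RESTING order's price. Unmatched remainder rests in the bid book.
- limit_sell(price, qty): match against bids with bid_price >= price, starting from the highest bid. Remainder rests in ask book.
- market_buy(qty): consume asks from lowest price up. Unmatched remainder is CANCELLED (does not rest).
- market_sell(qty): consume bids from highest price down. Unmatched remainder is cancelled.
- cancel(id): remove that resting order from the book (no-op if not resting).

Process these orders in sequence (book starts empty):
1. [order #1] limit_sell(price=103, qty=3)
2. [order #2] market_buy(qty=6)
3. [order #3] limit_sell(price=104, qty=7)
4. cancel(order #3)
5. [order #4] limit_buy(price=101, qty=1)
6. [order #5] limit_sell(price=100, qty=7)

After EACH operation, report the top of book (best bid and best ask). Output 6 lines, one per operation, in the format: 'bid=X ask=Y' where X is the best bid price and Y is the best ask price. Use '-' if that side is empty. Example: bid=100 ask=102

After op 1 [order #1] limit_sell(price=103, qty=3): fills=none; bids=[-] asks=[#1:3@103]
After op 2 [order #2] market_buy(qty=6): fills=#2x#1:3@103; bids=[-] asks=[-]
After op 3 [order #3] limit_sell(price=104, qty=7): fills=none; bids=[-] asks=[#3:7@104]
After op 4 cancel(order #3): fills=none; bids=[-] asks=[-]
After op 5 [order #4] limit_buy(price=101, qty=1): fills=none; bids=[#4:1@101] asks=[-]
After op 6 [order #5] limit_sell(price=100, qty=7): fills=#4x#5:1@101; bids=[-] asks=[#5:6@100]

Answer: bid=- ask=103
bid=- ask=-
bid=- ask=104
bid=- ask=-
bid=101 ask=-
bid=- ask=100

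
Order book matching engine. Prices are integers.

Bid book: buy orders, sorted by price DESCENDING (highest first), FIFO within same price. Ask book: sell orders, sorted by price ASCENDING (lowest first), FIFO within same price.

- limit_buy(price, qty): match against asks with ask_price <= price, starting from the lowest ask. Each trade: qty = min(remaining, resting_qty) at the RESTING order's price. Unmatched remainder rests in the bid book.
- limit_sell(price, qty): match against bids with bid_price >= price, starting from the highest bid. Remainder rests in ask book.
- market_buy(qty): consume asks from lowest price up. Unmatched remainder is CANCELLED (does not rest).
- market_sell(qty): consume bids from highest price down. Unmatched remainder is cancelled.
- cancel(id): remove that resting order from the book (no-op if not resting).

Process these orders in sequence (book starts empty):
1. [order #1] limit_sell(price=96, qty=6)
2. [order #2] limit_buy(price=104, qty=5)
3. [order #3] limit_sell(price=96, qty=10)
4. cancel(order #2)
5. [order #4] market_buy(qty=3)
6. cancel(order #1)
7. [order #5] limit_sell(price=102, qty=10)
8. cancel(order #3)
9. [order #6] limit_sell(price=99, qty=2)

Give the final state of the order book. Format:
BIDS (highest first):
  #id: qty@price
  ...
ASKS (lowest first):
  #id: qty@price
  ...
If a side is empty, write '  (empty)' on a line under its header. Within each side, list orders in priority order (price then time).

After op 1 [order #1] limit_sell(price=96, qty=6): fills=none; bids=[-] asks=[#1:6@96]
After op 2 [order #2] limit_buy(price=104, qty=5): fills=#2x#1:5@96; bids=[-] asks=[#1:1@96]
After op 3 [order #3] limit_sell(price=96, qty=10): fills=none; bids=[-] asks=[#1:1@96 #3:10@96]
After op 4 cancel(order #2): fills=none; bids=[-] asks=[#1:1@96 #3:10@96]
After op 5 [order #4] market_buy(qty=3): fills=#4x#1:1@96 #4x#3:2@96; bids=[-] asks=[#3:8@96]
After op 6 cancel(order #1): fills=none; bids=[-] asks=[#3:8@96]
After op 7 [order #5] limit_sell(price=102, qty=10): fills=none; bids=[-] asks=[#3:8@96 #5:10@102]
After op 8 cancel(order #3): fills=none; bids=[-] asks=[#5:10@102]
After op 9 [order #6] limit_sell(price=99, qty=2): fills=none; bids=[-] asks=[#6:2@99 #5:10@102]

Answer: BIDS (highest first):
  (empty)
ASKS (lowest first):
  #6: 2@99
  #5: 10@102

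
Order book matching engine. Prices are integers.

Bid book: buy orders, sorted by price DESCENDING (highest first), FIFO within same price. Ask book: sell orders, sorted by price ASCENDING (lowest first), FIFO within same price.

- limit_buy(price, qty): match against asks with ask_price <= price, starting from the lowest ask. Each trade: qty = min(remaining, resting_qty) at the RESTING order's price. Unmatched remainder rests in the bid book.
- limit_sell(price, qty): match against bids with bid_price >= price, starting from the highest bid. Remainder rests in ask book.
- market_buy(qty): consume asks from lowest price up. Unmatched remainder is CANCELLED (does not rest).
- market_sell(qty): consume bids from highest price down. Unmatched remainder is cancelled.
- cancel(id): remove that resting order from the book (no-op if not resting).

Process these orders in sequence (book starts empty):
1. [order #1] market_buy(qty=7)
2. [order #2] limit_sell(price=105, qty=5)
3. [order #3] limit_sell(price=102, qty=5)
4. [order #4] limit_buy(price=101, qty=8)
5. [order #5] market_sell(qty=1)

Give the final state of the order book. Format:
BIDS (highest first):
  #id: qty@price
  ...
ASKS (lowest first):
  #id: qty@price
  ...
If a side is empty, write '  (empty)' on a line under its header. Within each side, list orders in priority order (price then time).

After op 1 [order #1] market_buy(qty=7): fills=none; bids=[-] asks=[-]
After op 2 [order #2] limit_sell(price=105, qty=5): fills=none; bids=[-] asks=[#2:5@105]
After op 3 [order #3] limit_sell(price=102, qty=5): fills=none; bids=[-] asks=[#3:5@102 #2:5@105]
After op 4 [order #4] limit_buy(price=101, qty=8): fills=none; bids=[#4:8@101] asks=[#3:5@102 #2:5@105]
After op 5 [order #5] market_sell(qty=1): fills=#4x#5:1@101; bids=[#4:7@101] asks=[#3:5@102 #2:5@105]

Answer: BIDS (highest first):
  #4: 7@101
ASKS (lowest first):
  #3: 5@102
  #2: 5@105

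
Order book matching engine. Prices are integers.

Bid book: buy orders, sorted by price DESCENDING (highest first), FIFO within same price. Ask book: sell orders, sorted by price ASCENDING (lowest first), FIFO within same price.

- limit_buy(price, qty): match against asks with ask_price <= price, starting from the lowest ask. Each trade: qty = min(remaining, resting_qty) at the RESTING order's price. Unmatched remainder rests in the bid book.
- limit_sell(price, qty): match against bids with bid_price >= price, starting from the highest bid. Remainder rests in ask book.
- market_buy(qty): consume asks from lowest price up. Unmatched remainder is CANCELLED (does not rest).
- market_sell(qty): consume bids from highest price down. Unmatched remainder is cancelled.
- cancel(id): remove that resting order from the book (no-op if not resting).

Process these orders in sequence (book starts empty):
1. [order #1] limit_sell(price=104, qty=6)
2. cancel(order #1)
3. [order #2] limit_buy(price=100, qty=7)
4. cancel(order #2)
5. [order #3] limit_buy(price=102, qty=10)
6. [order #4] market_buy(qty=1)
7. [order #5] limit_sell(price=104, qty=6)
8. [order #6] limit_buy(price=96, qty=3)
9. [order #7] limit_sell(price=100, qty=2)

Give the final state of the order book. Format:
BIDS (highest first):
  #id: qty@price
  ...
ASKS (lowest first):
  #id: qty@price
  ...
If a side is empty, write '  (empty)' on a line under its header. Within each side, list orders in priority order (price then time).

After op 1 [order #1] limit_sell(price=104, qty=6): fills=none; bids=[-] asks=[#1:6@104]
After op 2 cancel(order #1): fills=none; bids=[-] asks=[-]
After op 3 [order #2] limit_buy(price=100, qty=7): fills=none; bids=[#2:7@100] asks=[-]
After op 4 cancel(order #2): fills=none; bids=[-] asks=[-]
After op 5 [order #3] limit_buy(price=102, qty=10): fills=none; bids=[#3:10@102] asks=[-]
After op 6 [order #4] market_buy(qty=1): fills=none; bids=[#3:10@102] asks=[-]
After op 7 [order #5] limit_sell(price=104, qty=6): fills=none; bids=[#3:10@102] asks=[#5:6@104]
After op 8 [order #6] limit_buy(price=96, qty=3): fills=none; bids=[#3:10@102 #6:3@96] asks=[#5:6@104]
After op 9 [order #7] limit_sell(price=100, qty=2): fills=#3x#7:2@102; bids=[#3:8@102 #6:3@96] asks=[#5:6@104]

Answer: BIDS (highest first):
  #3: 8@102
  #6: 3@96
ASKS (lowest first):
  #5: 6@104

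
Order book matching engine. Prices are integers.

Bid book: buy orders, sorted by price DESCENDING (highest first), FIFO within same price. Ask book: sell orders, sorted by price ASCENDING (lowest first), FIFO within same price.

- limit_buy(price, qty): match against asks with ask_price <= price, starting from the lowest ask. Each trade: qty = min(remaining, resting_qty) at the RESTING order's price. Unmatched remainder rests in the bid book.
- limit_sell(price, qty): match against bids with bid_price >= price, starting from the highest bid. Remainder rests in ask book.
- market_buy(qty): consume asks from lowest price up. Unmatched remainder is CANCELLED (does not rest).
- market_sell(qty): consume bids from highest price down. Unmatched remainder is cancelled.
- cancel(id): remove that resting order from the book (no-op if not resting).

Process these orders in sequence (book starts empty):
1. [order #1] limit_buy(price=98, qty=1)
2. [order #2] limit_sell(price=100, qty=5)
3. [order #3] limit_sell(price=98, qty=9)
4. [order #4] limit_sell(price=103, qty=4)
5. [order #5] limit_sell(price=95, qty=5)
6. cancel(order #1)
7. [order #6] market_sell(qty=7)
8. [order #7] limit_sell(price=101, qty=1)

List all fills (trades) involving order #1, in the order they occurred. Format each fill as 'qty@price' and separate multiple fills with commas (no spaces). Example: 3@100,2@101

Answer: 1@98

Derivation:
After op 1 [order #1] limit_buy(price=98, qty=1): fills=none; bids=[#1:1@98] asks=[-]
After op 2 [order #2] limit_sell(price=100, qty=5): fills=none; bids=[#1:1@98] asks=[#2:5@100]
After op 3 [order #3] limit_sell(price=98, qty=9): fills=#1x#3:1@98; bids=[-] asks=[#3:8@98 #2:5@100]
After op 4 [order #4] limit_sell(price=103, qty=4): fills=none; bids=[-] asks=[#3:8@98 #2:5@100 #4:4@103]
After op 5 [order #5] limit_sell(price=95, qty=5): fills=none; bids=[-] asks=[#5:5@95 #3:8@98 #2:5@100 #4:4@103]
After op 6 cancel(order #1): fills=none; bids=[-] asks=[#5:5@95 #3:8@98 #2:5@100 #4:4@103]
After op 7 [order #6] market_sell(qty=7): fills=none; bids=[-] asks=[#5:5@95 #3:8@98 #2:5@100 #4:4@103]
After op 8 [order #7] limit_sell(price=101, qty=1): fills=none; bids=[-] asks=[#5:5@95 #3:8@98 #2:5@100 #7:1@101 #4:4@103]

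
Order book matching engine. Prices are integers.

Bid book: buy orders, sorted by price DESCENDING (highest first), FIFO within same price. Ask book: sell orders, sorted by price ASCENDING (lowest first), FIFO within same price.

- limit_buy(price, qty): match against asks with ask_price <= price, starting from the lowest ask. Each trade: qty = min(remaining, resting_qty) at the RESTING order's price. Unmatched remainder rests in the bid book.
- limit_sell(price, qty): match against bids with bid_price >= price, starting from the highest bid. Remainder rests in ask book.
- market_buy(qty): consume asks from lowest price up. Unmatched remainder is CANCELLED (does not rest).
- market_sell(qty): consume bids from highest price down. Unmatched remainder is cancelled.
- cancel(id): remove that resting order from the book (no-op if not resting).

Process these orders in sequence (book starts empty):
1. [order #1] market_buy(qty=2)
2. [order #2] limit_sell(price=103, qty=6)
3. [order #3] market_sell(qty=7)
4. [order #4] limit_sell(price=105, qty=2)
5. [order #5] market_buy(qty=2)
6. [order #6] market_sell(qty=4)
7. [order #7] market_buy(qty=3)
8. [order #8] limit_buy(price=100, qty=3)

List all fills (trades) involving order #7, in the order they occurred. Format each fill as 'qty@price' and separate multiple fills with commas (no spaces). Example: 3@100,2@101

Answer: 3@103

Derivation:
After op 1 [order #1] market_buy(qty=2): fills=none; bids=[-] asks=[-]
After op 2 [order #2] limit_sell(price=103, qty=6): fills=none; bids=[-] asks=[#2:6@103]
After op 3 [order #3] market_sell(qty=7): fills=none; bids=[-] asks=[#2:6@103]
After op 4 [order #4] limit_sell(price=105, qty=2): fills=none; bids=[-] asks=[#2:6@103 #4:2@105]
After op 5 [order #5] market_buy(qty=2): fills=#5x#2:2@103; bids=[-] asks=[#2:4@103 #4:2@105]
After op 6 [order #6] market_sell(qty=4): fills=none; bids=[-] asks=[#2:4@103 #4:2@105]
After op 7 [order #7] market_buy(qty=3): fills=#7x#2:3@103; bids=[-] asks=[#2:1@103 #4:2@105]
After op 8 [order #8] limit_buy(price=100, qty=3): fills=none; bids=[#8:3@100] asks=[#2:1@103 #4:2@105]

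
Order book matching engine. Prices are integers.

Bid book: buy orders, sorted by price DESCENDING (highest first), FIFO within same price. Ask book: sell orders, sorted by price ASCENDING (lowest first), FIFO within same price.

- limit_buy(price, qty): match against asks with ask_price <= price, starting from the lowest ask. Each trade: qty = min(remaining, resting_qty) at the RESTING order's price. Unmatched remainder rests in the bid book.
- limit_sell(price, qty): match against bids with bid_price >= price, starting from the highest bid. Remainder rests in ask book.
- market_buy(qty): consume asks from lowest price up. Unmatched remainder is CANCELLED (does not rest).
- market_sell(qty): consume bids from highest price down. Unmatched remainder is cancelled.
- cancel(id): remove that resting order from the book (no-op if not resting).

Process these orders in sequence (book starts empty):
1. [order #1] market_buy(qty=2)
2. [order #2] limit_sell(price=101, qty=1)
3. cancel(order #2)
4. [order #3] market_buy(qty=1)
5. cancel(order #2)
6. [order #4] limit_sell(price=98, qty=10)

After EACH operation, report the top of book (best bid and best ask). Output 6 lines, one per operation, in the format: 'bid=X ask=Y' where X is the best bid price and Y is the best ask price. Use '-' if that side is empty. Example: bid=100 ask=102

After op 1 [order #1] market_buy(qty=2): fills=none; bids=[-] asks=[-]
After op 2 [order #2] limit_sell(price=101, qty=1): fills=none; bids=[-] asks=[#2:1@101]
After op 3 cancel(order #2): fills=none; bids=[-] asks=[-]
After op 4 [order #3] market_buy(qty=1): fills=none; bids=[-] asks=[-]
After op 5 cancel(order #2): fills=none; bids=[-] asks=[-]
After op 6 [order #4] limit_sell(price=98, qty=10): fills=none; bids=[-] asks=[#4:10@98]

Answer: bid=- ask=-
bid=- ask=101
bid=- ask=-
bid=- ask=-
bid=- ask=-
bid=- ask=98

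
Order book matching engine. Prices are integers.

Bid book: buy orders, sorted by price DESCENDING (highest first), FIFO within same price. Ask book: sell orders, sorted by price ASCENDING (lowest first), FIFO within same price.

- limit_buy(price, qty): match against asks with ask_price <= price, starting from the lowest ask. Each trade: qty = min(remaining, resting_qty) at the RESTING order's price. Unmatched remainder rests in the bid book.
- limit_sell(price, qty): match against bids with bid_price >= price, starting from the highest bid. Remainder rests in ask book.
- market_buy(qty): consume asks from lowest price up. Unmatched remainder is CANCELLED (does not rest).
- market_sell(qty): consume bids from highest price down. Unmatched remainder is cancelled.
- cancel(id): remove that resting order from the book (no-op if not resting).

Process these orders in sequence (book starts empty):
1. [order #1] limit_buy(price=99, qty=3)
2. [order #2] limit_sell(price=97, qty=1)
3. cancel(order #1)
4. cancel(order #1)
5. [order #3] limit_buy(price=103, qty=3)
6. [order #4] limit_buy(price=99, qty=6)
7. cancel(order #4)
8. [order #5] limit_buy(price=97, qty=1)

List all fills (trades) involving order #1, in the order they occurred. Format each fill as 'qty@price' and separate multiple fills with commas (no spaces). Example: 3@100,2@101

After op 1 [order #1] limit_buy(price=99, qty=3): fills=none; bids=[#1:3@99] asks=[-]
After op 2 [order #2] limit_sell(price=97, qty=1): fills=#1x#2:1@99; bids=[#1:2@99] asks=[-]
After op 3 cancel(order #1): fills=none; bids=[-] asks=[-]
After op 4 cancel(order #1): fills=none; bids=[-] asks=[-]
After op 5 [order #3] limit_buy(price=103, qty=3): fills=none; bids=[#3:3@103] asks=[-]
After op 6 [order #4] limit_buy(price=99, qty=6): fills=none; bids=[#3:3@103 #4:6@99] asks=[-]
After op 7 cancel(order #4): fills=none; bids=[#3:3@103] asks=[-]
After op 8 [order #5] limit_buy(price=97, qty=1): fills=none; bids=[#3:3@103 #5:1@97] asks=[-]

Answer: 1@99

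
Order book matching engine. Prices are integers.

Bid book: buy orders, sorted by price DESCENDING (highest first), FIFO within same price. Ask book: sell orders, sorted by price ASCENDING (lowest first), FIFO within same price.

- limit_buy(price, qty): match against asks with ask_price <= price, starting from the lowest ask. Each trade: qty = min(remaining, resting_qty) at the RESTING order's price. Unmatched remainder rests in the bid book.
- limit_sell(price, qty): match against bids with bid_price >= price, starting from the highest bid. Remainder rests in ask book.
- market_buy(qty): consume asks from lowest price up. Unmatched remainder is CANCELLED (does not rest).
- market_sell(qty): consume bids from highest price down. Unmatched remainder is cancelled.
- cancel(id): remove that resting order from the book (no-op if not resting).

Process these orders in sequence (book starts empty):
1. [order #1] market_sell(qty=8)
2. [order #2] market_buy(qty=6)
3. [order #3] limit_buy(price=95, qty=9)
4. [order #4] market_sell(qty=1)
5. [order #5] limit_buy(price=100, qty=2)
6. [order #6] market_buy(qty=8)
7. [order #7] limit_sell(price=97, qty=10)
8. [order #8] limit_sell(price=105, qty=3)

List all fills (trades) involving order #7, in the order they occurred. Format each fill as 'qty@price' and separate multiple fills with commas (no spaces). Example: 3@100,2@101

After op 1 [order #1] market_sell(qty=8): fills=none; bids=[-] asks=[-]
After op 2 [order #2] market_buy(qty=6): fills=none; bids=[-] asks=[-]
After op 3 [order #3] limit_buy(price=95, qty=9): fills=none; bids=[#3:9@95] asks=[-]
After op 4 [order #4] market_sell(qty=1): fills=#3x#4:1@95; bids=[#3:8@95] asks=[-]
After op 5 [order #5] limit_buy(price=100, qty=2): fills=none; bids=[#5:2@100 #3:8@95] asks=[-]
After op 6 [order #6] market_buy(qty=8): fills=none; bids=[#5:2@100 #3:8@95] asks=[-]
After op 7 [order #7] limit_sell(price=97, qty=10): fills=#5x#7:2@100; bids=[#3:8@95] asks=[#7:8@97]
After op 8 [order #8] limit_sell(price=105, qty=3): fills=none; bids=[#3:8@95] asks=[#7:8@97 #8:3@105]

Answer: 2@100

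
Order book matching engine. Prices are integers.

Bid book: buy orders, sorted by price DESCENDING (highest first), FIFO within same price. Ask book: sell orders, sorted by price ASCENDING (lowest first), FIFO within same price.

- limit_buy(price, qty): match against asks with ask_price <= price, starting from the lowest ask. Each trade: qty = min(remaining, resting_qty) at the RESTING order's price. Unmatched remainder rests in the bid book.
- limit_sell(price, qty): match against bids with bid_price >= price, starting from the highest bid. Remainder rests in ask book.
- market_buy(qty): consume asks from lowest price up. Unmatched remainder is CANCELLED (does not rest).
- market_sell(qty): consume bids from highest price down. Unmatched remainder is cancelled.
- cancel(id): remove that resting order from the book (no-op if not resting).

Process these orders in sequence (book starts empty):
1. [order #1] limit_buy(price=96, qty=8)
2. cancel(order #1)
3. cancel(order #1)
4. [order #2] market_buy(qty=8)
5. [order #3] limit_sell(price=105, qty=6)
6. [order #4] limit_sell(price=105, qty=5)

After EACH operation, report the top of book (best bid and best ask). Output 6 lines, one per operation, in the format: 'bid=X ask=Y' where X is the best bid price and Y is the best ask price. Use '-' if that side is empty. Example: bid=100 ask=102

Answer: bid=96 ask=-
bid=- ask=-
bid=- ask=-
bid=- ask=-
bid=- ask=105
bid=- ask=105

Derivation:
After op 1 [order #1] limit_buy(price=96, qty=8): fills=none; bids=[#1:8@96] asks=[-]
After op 2 cancel(order #1): fills=none; bids=[-] asks=[-]
After op 3 cancel(order #1): fills=none; bids=[-] asks=[-]
After op 4 [order #2] market_buy(qty=8): fills=none; bids=[-] asks=[-]
After op 5 [order #3] limit_sell(price=105, qty=6): fills=none; bids=[-] asks=[#3:6@105]
After op 6 [order #4] limit_sell(price=105, qty=5): fills=none; bids=[-] asks=[#3:6@105 #4:5@105]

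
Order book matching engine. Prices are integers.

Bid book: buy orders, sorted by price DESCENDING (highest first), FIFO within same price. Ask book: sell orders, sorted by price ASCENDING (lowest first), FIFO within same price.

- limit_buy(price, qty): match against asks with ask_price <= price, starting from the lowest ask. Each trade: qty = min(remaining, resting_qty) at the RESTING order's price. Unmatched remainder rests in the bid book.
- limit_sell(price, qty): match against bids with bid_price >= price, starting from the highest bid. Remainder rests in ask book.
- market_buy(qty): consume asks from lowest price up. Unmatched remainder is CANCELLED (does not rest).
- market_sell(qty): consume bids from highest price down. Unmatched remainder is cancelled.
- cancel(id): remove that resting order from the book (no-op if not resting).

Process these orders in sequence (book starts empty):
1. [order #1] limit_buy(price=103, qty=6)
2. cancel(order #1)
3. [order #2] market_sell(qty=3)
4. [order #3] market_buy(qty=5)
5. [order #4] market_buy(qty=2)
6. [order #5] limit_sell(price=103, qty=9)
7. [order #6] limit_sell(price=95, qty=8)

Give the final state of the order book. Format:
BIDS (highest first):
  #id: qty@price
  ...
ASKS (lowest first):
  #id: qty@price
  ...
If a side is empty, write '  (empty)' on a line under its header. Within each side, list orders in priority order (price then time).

After op 1 [order #1] limit_buy(price=103, qty=6): fills=none; bids=[#1:6@103] asks=[-]
After op 2 cancel(order #1): fills=none; bids=[-] asks=[-]
After op 3 [order #2] market_sell(qty=3): fills=none; bids=[-] asks=[-]
After op 4 [order #3] market_buy(qty=5): fills=none; bids=[-] asks=[-]
After op 5 [order #4] market_buy(qty=2): fills=none; bids=[-] asks=[-]
After op 6 [order #5] limit_sell(price=103, qty=9): fills=none; bids=[-] asks=[#5:9@103]
After op 7 [order #6] limit_sell(price=95, qty=8): fills=none; bids=[-] asks=[#6:8@95 #5:9@103]

Answer: BIDS (highest first):
  (empty)
ASKS (lowest first):
  #6: 8@95
  #5: 9@103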